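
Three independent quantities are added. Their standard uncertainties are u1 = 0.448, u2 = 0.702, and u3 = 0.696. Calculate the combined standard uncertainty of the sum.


For a sum of independent quantities, uc = sqrt(u1^2 + u2^2 + u3^2).
uc = sqrt(0.448^2 + 0.702^2 + 0.696^2)
uc = sqrt(0.200704 + 0.492804 + 0.484416)
uc = 1.0853

1.0853


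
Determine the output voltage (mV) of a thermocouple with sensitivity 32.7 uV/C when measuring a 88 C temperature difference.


The thermocouple output V = sensitivity * dT.
V = 32.7 uV/C * 88 C
V = 2877.6 uV
V = 2.878 mV

2.878 mV


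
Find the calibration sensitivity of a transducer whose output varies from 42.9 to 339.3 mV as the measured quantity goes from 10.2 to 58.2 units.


Sensitivity = (y2 - y1) / (x2 - x1).
S = (339.3 - 42.9) / (58.2 - 10.2)
S = 296.4 / 48.0
S = 6.175 mV/unit

6.175 mV/unit


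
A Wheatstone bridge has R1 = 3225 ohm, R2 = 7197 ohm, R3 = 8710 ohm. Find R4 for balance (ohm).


At balance: R1*R4 = R2*R3, so R4 = R2*R3/R1.
R4 = 7197 * 8710 / 3225
R4 = 62685870 / 3225
R4 = 19437.48 ohm

19437.48 ohm


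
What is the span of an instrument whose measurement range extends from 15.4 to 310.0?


Span = upper range - lower range.
Span = 310.0 - (15.4)
Span = 294.6

294.6


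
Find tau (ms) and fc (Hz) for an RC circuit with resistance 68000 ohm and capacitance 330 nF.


Time constant: tau = R * C.
tau = 68000 * 3.30e-07 = 0.02244 s
tau = 22.44 ms
Cutoff frequency: fc = 1 / (2*pi*R*C).
fc = 1 / (2*pi*0.02244) = 7.09 Hz

tau = 22.44 ms, fc = 7.09 Hz


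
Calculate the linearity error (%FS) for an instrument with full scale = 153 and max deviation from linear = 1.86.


Linearity error = (max deviation / full scale) * 100%.
Linearity = (1.86 / 153) * 100
Linearity = 1.216 %FS

1.216 %FS


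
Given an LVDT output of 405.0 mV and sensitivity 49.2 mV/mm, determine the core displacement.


Displacement = Vout / sensitivity.
d = 405.0 / 49.2
d = 8.232 mm

8.232 mm


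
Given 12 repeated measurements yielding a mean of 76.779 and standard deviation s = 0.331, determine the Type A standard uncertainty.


The standard uncertainty for Type A evaluation is u = s / sqrt(n).
u = 0.331 / sqrt(12)
u = 0.331 / 3.4641
u = 0.0956

0.0956


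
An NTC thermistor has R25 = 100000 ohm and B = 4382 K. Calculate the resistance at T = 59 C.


NTC thermistor equation: Rt = R25 * exp(B * (1/T - 1/T25)).
T in Kelvin: 332.15 K, T25 = 298.15 K
1/T - 1/T25 = 1/332.15 - 1/298.15 = -0.00034333
B * (1/T - 1/T25) = 4382 * -0.00034333 = -1.5045
Rt = 100000 * exp(-1.5045) = 22213.6 ohm

22213.6 ohm


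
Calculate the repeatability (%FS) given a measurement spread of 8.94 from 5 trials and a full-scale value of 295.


Repeatability = (spread / full scale) * 100%.
R = (8.94 / 295) * 100
R = 3.031 %FS

3.031 %FS


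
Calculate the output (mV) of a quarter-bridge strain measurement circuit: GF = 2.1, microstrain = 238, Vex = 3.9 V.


Quarter bridge output: Vout = (GF * epsilon * Vex) / 4.
Vout = (2.1 * 238e-6 * 3.9) / 4
Vout = 0.00194922 / 4 V
Vout = 0.0004873 V = 0.4873 mV

0.4873 mV


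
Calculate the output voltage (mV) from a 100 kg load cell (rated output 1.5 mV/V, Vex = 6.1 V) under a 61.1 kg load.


Vout = rated_output * Vex * (load / capacity).
Vout = 1.5 * 6.1 * (61.1 / 100)
Vout = 1.5 * 6.1 * 0.611
Vout = 5.591 mV

5.591 mV


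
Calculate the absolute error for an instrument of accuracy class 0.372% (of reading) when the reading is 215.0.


Absolute error = (accuracy% / 100) * reading.
Error = (0.372 / 100) * 215.0
Error = 0.00372 * 215.0
Error = 0.7998

0.7998


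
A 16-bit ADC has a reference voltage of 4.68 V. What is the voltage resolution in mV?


The resolution (LSB) of an ADC is Vref / 2^n.
LSB = 4.68 / 2^16
LSB = 4.68 / 65536
LSB = 7.141e-05 V = 0.07141113 mV

0.07141113 mV


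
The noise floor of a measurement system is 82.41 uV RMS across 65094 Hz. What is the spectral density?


Noise spectral density = Vrms / sqrt(BW).
NSD = 82.41 / sqrt(65094)
NSD = 82.41 / 255.1353
NSD = 0.323 uV/sqrt(Hz)

0.323 uV/sqrt(Hz)


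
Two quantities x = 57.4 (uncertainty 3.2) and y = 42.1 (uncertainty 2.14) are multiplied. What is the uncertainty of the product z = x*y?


For a product z = x*y, the relative uncertainty is:
uz/z = sqrt((ux/x)^2 + (uy/y)^2)
Relative uncertainties: ux/x = 3.2/57.4 = 0.055749
uy/y = 2.14/42.1 = 0.050831
z = 57.4 * 42.1 = 2416.5
uz = 2416.5 * sqrt(0.055749^2 + 0.050831^2) = 182.313

182.313


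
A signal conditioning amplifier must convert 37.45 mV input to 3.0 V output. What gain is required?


Gain = Vout / Vin (converting to same units).
G = 3.0 V / 37.45 mV
G = 3000.0 mV / 37.45 mV
G = 80.11

80.11


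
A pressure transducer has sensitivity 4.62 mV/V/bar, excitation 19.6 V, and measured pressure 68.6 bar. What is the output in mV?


Output = sensitivity * Vex * P.
Vout = 4.62 * 19.6 * 68.6
Vout = 90.552 * 68.6
Vout = 6211.87 mV

6211.87 mV


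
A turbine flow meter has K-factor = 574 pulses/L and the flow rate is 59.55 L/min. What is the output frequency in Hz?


Frequency = K * Q / 60 (converting L/min to L/s).
f = 574 * 59.55 / 60
f = 34181.7 / 60
f = 569.69 Hz

569.69 Hz


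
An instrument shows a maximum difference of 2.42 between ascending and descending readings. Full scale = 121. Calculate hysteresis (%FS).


Hysteresis = (max difference / full scale) * 100%.
H = (2.42 / 121) * 100
H = 2.0 %FS

2.0 %FS


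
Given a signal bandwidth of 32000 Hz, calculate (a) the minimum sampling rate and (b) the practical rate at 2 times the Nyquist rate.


By Nyquist theorem, fs_min = 2 * fmax.
fs_min = 2 * 32000 = 64000 Hz
Practical rate = 2 * fs_min = 2 * 64000 = 128000 Hz

fs_min = 64000 Hz, fs_practical = 128000 Hz


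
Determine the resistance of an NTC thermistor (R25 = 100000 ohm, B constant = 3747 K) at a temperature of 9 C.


NTC thermistor equation: Rt = R25 * exp(B * (1/T - 1/T25)).
T in Kelvin: 282.15 K, T25 = 298.15 K
1/T - 1/T25 = 1/282.15 - 1/298.15 = 0.0001902
B * (1/T - 1/T25) = 3747 * 0.0001902 = 0.7127
Rt = 100000 * exp(0.7127) = 203943.0 ohm

203943.0 ohm


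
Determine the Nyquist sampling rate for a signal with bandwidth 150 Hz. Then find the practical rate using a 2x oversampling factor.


By Nyquist theorem, fs_min = 2 * fmax.
fs_min = 2 * 150 = 300 Hz
Practical rate = 2 * fs_min = 2 * 300 = 600 Hz

fs_min = 300 Hz, fs_practical = 600 Hz


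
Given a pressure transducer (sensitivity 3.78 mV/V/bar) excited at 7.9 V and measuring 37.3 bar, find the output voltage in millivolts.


Output = sensitivity * Vex * P.
Vout = 3.78 * 7.9 * 37.3
Vout = 29.862 * 37.3
Vout = 1113.85 mV

1113.85 mV


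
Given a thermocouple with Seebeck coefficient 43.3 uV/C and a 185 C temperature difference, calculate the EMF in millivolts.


The thermocouple output V = sensitivity * dT.
V = 43.3 uV/C * 185 C
V = 8010.5 uV
V = 8.01 mV

8.01 mV


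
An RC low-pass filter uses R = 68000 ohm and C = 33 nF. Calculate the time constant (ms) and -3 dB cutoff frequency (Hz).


Time constant: tau = R * C.
tau = 68000 * 3.30e-08 = 0.002244 s
tau = 2.244 ms
Cutoff frequency: fc = 1 / (2*pi*R*C).
fc = 1 / (2*pi*0.002244) = 70.92 Hz

tau = 2.244 ms, fc = 70.92 Hz


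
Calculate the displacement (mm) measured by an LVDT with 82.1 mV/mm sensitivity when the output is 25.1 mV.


Displacement = Vout / sensitivity.
d = 25.1 / 82.1
d = 0.306 mm

0.306 mm


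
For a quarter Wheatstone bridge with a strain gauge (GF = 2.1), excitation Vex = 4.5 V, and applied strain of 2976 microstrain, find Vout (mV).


Quarter bridge output: Vout = (GF * epsilon * Vex) / 4.
Vout = (2.1 * 2976e-6 * 4.5) / 4
Vout = 0.0281232 / 4 V
Vout = 0.0070308 V = 7.0308 mV

7.0308 mV


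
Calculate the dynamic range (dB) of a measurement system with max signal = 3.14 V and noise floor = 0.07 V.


Dynamic range = 20 * log10(Vmax / Vnoise).
DR = 20 * log10(3.14 / 0.07)
DR = 20 * log10(44.86)
DR = 33.04 dB

33.04 dB


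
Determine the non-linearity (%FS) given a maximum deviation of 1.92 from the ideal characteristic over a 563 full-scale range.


Linearity error = (max deviation / full scale) * 100%.
Linearity = (1.92 / 563) * 100
Linearity = 0.341 %FS

0.341 %FS


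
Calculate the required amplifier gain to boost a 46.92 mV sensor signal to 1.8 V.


Gain = Vout / Vin (converting to same units).
G = 1.8 V / 46.92 mV
G = 1800.0 mV / 46.92 mV
G = 38.36

38.36


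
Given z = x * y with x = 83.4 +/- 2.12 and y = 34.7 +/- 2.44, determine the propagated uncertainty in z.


For a product z = x*y, the relative uncertainty is:
uz/z = sqrt((ux/x)^2 + (uy/y)^2)
Relative uncertainties: ux/x = 2.12/83.4 = 0.02542
uy/y = 2.44/34.7 = 0.070317
z = 83.4 * 34.7 = 2894.0
uz = 2894.0 * sqrt(0.02542^2 + 0.070317^2) = 216.385

216.385


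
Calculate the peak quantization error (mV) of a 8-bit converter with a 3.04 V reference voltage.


The maximum quantization error is +/- LSB/2.
LSB = Vref / 2^n = 3.04 / 256 = 0.011875 V
Max error = LSB / 2 = 0.011875 / 2 = 0.0059375 V
Max error = 5.9375 mV

5.9375 mV


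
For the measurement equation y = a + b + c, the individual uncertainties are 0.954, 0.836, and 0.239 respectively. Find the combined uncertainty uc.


For a sum of independent quantities, uc = sqrt(u1^2 + u2^2 + u3^2).
uc = sqrt(0.954^2 + 0.836^2 + 0.239^2)
uc = sqrt(0.910116 + 0.698896 + 0.057121)
uc = 1.2908

1.2908


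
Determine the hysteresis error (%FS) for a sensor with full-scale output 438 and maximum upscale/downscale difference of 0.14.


Hysteresis = (max difference / full scale) * 100%.
H = (0.14 / 438) * 100
H = 0.032 %FS

0.032 %FS


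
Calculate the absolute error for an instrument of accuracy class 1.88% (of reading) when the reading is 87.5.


Absolute error = (accuracy% / 100) * reading.
Error = (1.88 / 100) * 87.5
Error = 0.0188 * 87.5
Error = 1.645

1.645


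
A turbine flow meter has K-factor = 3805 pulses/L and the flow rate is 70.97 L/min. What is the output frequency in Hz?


Frequency = K * Q / 60 (converting L/min to L/s).
f = 3805 * 70.97 / 60
f = 270040.85 / 60
f = 4500.68 Hz

4500.68 Hz


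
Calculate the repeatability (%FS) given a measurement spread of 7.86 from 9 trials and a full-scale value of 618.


Repeatability = (spread / full scale) * 100%.
R = (7.86 / 618) * 100
R = 1.272 %FS

1.272 %FS


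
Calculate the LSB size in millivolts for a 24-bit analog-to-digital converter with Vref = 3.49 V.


The resolution (LSB) of an ADC is Vref / 2^n.
LSB = 3.49 / 2^24
LSB = 3.49 / 16777216
LSB = 2.1e-07 V = 0.00020802 mV

0.00020802 mV


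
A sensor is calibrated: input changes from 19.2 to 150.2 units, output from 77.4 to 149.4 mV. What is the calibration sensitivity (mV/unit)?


Sensitivity = (y2 - y1) / (x2 - x1).
S = (149.4 - 77.4) / (150.2 - 19.2)
S = 72.0 / 131.0
S = 0.5496 mV/unit

0.5496 mV/unit


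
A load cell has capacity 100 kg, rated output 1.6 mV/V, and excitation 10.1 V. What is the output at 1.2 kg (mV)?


Vout = rated_output * Vex * (load / capacity).
Vout = 1.6 * 10.1 * (1.2 / 100)
Vout = 1.6 * 10.1 * 0.012
Vout = 0.194 mV

0.194 mV


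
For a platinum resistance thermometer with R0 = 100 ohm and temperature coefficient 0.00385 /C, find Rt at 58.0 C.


The RTD equation: Rt = R0 * (1 + alpha * T).
Rt = 100 * (1 + 0.00385 * 58.0)
Rt = 100 * (1 + 0.2233)
Rt = 100 * 1.2233
Rt = 122.33 ohm

122.33 ohm


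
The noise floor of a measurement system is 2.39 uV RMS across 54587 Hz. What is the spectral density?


Noise spectral density = Vrms / sqrt(BW).
NSD = 2.39 / sqrt(54587)
NSD = 2.39 / 233.6386
NSD = 0.0102 uV/sqrt(Hz)

0.0102 uV/sqrt(Hz)


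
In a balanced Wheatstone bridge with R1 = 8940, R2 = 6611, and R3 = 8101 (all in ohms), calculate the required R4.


At balance: R1*R4 = R2*R3, so R4 = R2*R3/R1.
R4 = 6611 * 8101 / 8940
R4 = 53555711 / 8940
R4 = 5990.57 ohm

5990.57 ohm


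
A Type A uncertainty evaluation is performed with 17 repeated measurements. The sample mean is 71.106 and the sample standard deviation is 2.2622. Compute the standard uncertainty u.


The standard uncertainty for Type A evaluation is u = s / sqrt(n).
u = 2.2622 / sqrt(17)
u = 2.2622 / 4.1231
u = 0.5487

0.5487


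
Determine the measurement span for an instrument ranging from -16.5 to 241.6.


Span = upper range - lower range.
Span = 241.6 - (-16.5)
Span = 258.1

258.1


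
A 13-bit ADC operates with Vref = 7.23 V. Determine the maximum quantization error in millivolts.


The maximum quantization error is +/- LSB/2.
LSB = Vref / 2^n = 7.23 / 8192 = 0.00088257 V
Max error = LSB / 2 = 0.00088257 / 2 = 0.00044128 V
Max error = 0.4413 mV

0.4413 mV


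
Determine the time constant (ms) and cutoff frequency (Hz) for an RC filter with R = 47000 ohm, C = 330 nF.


Time constant: tau = R * C.
tau = 47000 * 3.30e-07 = 0.01551 s
tau = 15.51 ms
Cutoff frequency: fc = 1 / (2*pi*R*C).
fc = 1 / (2*pi*0.01551) = 10.26 Hz

tau = 15.51 ms, fc = 10.26 Hz


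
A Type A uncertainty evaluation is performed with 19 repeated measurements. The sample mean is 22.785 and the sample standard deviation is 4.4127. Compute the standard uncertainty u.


The standard uncertainty for Type A evaluation is u = s / sqrt(n).
u = 4.4127 / sqrt(19)
u = 4.4127 / 4.3589
u = 1.0123

1.0123


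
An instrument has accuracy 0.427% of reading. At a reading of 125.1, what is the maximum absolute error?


Absolute error = (accuracy% / 100) * reading.
Error = (0.427 / 100) * 125.1
Error = 0.00427 * 125.1
Error = 0.5342

0.5342


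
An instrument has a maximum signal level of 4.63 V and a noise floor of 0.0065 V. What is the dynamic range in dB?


Dynamic range = 20 * log10(Vmax / Vnoise).
DR = 20 * log10(4.63 / 0.0065)
DR = 20 * log10(712.31)
DR = 57.05 dB

57.05 dB


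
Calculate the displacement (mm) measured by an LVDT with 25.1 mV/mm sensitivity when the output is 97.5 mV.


Displacement = Vout / sensitivity.
d = 97.5 / 25.1
d = 3.884 mm

3.884 mm


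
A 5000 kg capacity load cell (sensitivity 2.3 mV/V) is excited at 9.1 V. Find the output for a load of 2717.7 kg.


Vout = rated_output * Vex * (load / capacity).
Vout = 2.3 * 9.1 * (2717.7 / 5000)
Vout = 2.3 * 9.1 * 0.54354
Vout = 11.376 mV

11.376 mV


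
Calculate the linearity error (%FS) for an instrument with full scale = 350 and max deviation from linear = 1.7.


Linearity error = (max deviation / full scale) * 100%.
Linearity = (1.7 / 350) * 100
Linearity = 0.486 %FS

0.486 %FS


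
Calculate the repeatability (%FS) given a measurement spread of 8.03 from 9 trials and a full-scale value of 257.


Repeatability = (spread / full scale) * 100%.
R = (8.03 / 257) * 100
R = 3.125 %FS

3.125 %FS


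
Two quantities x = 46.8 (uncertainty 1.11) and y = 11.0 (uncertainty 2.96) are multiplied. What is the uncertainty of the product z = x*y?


For a product z = x*y, the relative uncertainty is:
uz/z = sqrt((ux/x)^2 + (uy/y)^2)
Relative uncertainties: ux/x = 1.11/46.8 = 0.023718
uy/y = 2.96/11.0 = 0.269091
z = 46.8 * 11.0 = 514.8
uz = 514.8 * sqrt(0.023718^2 + 0.269091^2) = 139.065

139.065


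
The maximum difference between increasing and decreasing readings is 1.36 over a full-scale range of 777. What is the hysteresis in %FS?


Hysteresis = (max difference / full scale) * 100%.
H = (1.36 / 777) * 100
H = 0.175 %FS

0.175 %FS


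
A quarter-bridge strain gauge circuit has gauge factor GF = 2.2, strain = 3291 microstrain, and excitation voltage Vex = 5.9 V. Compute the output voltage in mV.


Quarter bridge output: Vout = (GF * epsilon * Vex) / 4.
Vout = (2.2 * 3291e-6 * 5.9) / 4
Vout = 0.04271718 / 4 V
Vout = 0.0106793 V = 10.6793 mV

10.6793 mV


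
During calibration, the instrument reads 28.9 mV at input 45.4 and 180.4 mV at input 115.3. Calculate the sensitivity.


Sensitivity = (y2 - y1) / (x2 - x1).
S = (180.4 - 28.9) / (115.3 - 45.4)
S = 151.5 / 69.9
S = 2.1674 mV/unit

2.1674 mV/unit


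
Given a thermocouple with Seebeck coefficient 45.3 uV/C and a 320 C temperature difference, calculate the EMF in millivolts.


The thermocouple output V = sensitivity * dT.
V = 45.3 uV/C * 320 C
V = 14496.0 uV
V = 14.496 mV

14.496 mV


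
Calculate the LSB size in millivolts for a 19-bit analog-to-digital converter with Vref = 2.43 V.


The resolution (LSB) of an ADC is Vref / 2^n.
LSB = 2.43 / 2^19
LSB = 2.43 / 524288
LSB = 4.63e-06 V = 0.00463486 mV

0.00463486 mV


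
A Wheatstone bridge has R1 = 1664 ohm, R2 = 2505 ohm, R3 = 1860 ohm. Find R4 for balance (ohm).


At balance: R1*R4 = R2*R3, so R4 = R2*R3/R1.
R4 = 2505 * 1860 / 1664
R4 = 4659300 / 1664
R4 = 2800.06 ohm

2800.06 ohm


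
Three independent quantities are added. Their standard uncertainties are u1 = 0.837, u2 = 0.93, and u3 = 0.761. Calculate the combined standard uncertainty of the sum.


For a sum of independent quantities, uc = sqrt(u1^2 + u2^2 + u3^2).
uc = sqrt(0.837^2 + 0.93^2 + 0.761^2)
uc = sqrt(0.700569 + 0.8649 + 0.579121)
uc = 1.4644

1.4644


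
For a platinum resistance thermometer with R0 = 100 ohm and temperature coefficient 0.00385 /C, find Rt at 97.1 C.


The RTD equation: Rt = R0 * (1 + alpha * T).
Rt = 100 * (1 + 0.00385 * 97.1)
Rt = 100 * (1 + 0.373835)
Rt = 100 * 1.373835
Rt = 137.383 ohm

137.383 ohm


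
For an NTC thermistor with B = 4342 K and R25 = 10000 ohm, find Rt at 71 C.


NTC thermistor equation: Rt = R25 * exp(B * (1/T - 1/T25)).
T in Kelvin: 344.15 K, T25 = 298.15 K
1/T - 1/T25 = 1/344.15 - 1/298.15 = -0.00044831
B * (1/T - 1/T25) = 4342 * -0.00044831 = -1.9465
Rt = 10000 * exp(-1.9465) = 1427.7 ohm

1427.7 ohm


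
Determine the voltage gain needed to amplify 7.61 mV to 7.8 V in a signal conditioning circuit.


Gain = Vout / Vin (converting to same units).
G = 7.8 V / 7.61 mV
G = 7800.0 mV / 7.61 mV
G = 1024.97

1024.97


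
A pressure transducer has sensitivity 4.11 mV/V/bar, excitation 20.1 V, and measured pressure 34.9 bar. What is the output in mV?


Output = sensitivity * Vex * P.
Vout = 4.11 * 20.1 * 34.9
Vout = 82.611 * 34.9
Vout = 2883.12 mV

2883.12 mV


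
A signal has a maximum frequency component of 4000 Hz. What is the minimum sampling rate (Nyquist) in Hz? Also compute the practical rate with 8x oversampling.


By Nyquist theorem, fs_min = 2 * fmax.
fs_min = 2 * 4000 = 8000 Hz
Practical rate = 8 * fs_min = 8 * 8000 = 64000 Hz

fs_min = 8000 Hz, fs_practical = 64000 Hz


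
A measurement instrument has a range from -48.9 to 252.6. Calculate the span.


Span = upper range - lower range.
Span = 252.6 - (-48.9)
Span = 301.5

301.5


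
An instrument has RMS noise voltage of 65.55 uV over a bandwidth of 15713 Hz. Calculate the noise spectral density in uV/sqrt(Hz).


Noise spectral density = Vrms / sqrt(BW).
NSD = 65.55 / sqrt(15713)
NSD = 65.55 / 125.3515
NSD = 0.5229 uV/sqrt(Hz)

0.5229 uV/sqrt(Hz)


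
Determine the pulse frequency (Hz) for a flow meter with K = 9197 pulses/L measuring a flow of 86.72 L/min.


Frequency = K * Q / 60 (converting L/min to L/s).
f = 9197 * 86.72 / 60
f = 797563.84 / 60
f = 13292.73 Hz

13292.73 Hz


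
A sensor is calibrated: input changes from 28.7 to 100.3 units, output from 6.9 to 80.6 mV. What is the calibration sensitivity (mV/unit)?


Sensitivity = (y2 - y1) / (x2 - x1).
S = (80.6 - 6.9) / (100.3 - 28.7)
S = 73.7 / 71.6
S = 1.0293 mV/unit

1.0293 mV/unit


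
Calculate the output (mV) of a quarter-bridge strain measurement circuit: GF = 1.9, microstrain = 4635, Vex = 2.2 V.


Quarter bridge output: Vout = (GF * epsilon * Vex) / 4.
Vout = (1.9 * 4635e-6 * 2.2) / 4
Vout = 0.0193743 / 4 V
Vout = 0.00484358 V = 4.8436 mV

4.8436 mV


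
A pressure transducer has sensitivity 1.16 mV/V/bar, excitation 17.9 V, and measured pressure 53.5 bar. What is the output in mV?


Output = sensitivity * Vex * P.
Vout = 1.16 * 17.9 * 53.5
Vout = 20.764 * 53.5
Vout = 1110.87 mV

1110.87 mV


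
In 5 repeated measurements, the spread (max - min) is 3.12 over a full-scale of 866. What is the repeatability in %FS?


Repeatability = (spread / full scale) * 100%.
R = (3.12 / 866) * 100
R = 0.36 %FS

0.36 %FS


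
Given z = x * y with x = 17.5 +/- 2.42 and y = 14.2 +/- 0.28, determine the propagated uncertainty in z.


For a product z = x*y, the relative uncertainty is:
uz/z = sqrt((ux/x)^2 + (uy/y)^2)
Relative uncertainties: ux/x = 2.42/17.5 = 0.138286
uy/y = 0.28/14.2 = 0.019718
z = 17.5 * 14.2 = 248.5
uz = 248.5 * sqrt(0.138286^2 + 0.019718^2) = 34.712

34.712


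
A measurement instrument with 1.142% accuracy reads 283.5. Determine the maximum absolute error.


Absolute error = (accuracy% / 100) * reading.
Error = (1.142 / 100) * 283.5
Error = 0.01142 * 283.5
Error = 3.2376

3.2376


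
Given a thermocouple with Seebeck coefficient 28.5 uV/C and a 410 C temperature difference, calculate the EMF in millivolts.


The thermocouple output V = sensitivity * dT.
V = 28.5 uV/C * 410 C
V = 11685.0 uV
V = 11.685 mV

11.685 mV


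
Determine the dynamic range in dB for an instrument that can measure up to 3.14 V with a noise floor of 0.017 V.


Dynamic range = 20 * log10(Vmax / Vnoise).
DR = 20 * log10(3.14 / 0.017)
DR = 20 * log10(184.71)
DR = 45.33 dB

45.33 dB


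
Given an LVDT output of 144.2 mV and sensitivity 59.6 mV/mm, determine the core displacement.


Displacement = Vout / sensitivity.
d = 144.2 / 59.6
d = 2.419 mm

2.419 mm


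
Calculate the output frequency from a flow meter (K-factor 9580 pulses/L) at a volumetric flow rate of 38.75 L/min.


Frequency = K * Q / 60 (converting L/min to L/s).
f = 9580 * 38.75 / 60
f = 371225.0 / 60
f = 6187.08 Hz

6187.08 Hz


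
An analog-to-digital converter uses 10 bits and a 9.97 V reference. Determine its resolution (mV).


The resolution (LSB) of an ADC is Vref / 2^n.
LSB = 9.97 / 2^10
LSB = 9.97 / 1024
LSB = 0.00973633 V = 9.73632812 mV

9.73632812 mV


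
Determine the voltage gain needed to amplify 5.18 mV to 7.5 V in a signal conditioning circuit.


Gain = Vout / Vin (converting to same units).
G = 7.5 V / 5.18 mV
G = 7500.0 mV / 5.18 mV
G = 1447.88

1447.88


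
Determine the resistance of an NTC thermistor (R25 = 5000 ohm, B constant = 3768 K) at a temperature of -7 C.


NTC thermistor equation: Rt = R25 * exp(B * (1/T - 1/T25)).
T in Kelvin: 266.15 K, T25 = 298.15 K
1/T - 1/T25 = 1/266.15 - 1/298.15 = 0.00040326
B * (1/T - 1/T25) = 3768 * 0.00040326 = 1.5195
Rt = 5000 * exp(1.5195) = 22849.6 ohm

22849.6 ohm


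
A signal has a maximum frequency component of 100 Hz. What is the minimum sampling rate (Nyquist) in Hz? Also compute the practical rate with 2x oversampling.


By Nyquist theorem, fs_min = 2 * fmax.
fs_min = 2 * 100 = 200 Hz
Practical rate = 2 * fs_min = 2 * 200 = 400 Hz

fs_min = 200 Hz, fs_practical = 400 Hz


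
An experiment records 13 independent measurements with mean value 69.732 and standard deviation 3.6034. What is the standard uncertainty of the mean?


The standard uncertainty for Type A evaluation is u = s / sqrt(n).
u = 3.6034 / sqrt(13)
u = 3.6034 / 3.6056
u = 0.9994

0.9994


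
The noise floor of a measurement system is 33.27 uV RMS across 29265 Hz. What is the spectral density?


Noise spectral density = Vrms / sqrt(BW).
NSD = 33.27 / sqrt(29265)
NSD = 33.27 / 171.0702
NSD = 0.1945 uV/sqrt(Hz)

0.1945 uV/sqrt(Hz)


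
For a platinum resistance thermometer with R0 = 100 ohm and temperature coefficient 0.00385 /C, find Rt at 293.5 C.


The RTD equation: Rt = R0 * (1 + alpha * T).
Rt = 100 * (1 + 0.00385 * 293.5)
Rt = 100 * (1 + 1.129975)
Rt = 100 * 2.129975
Rt = 212.998 ohm

212.998 ohm


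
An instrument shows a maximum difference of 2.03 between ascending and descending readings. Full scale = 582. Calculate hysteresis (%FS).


Hysteresis = (max difference / full scale) * 100%.
H = (2.03 / 582) * 100
H = 0.349 %FS

0.349 %FS


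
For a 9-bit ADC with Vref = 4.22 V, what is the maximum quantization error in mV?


The maximum quantization error is +/- LSB/2.
LSB = Vref / 2^n = 4.22 / 512 = 0.00824219 V
Max error = LSB / 2 = 0.00824219 / 2 = 0.00412109 V
Max error = 4.1211 mV

4.1211 mV


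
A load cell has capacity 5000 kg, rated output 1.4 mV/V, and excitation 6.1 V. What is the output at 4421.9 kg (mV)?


Vout = rated_output * Vex * (load / capacity).
Vout = 1.4 * 6.1 * (4421.9 / 5000)
Vout = 1.4 * 6.1 * 0.88438
Vout = 7.553 mV

7.553 mV


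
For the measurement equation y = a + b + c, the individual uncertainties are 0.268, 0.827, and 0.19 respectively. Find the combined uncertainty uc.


For a sum of independent quantities, uc = sqrt(u1^2 + u2^2 + u3^2).
uc = sqrt(0.268^2 + 0.827^2 + 0.19^2)
uc = sqrt(0.071824 + 0.683929 + 0.0361)
uc = 0.8899

0.8899


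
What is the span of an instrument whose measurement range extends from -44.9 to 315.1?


Span = upper range - lower range.
Span = 315.1 - (-44.9)
Span = 360.0

360.0


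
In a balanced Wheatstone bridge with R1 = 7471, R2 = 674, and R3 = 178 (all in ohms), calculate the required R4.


At balance: R1*R4 = R2*R3, so R4 = R2*R3/R1.
R4 = 674 * 178 / 7471
R4 = 119972 / 7471
R4 = 16.06 ohm

16.06 ohm


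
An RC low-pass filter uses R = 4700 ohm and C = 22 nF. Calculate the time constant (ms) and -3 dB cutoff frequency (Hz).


Time constant: tau = R * C.
tau = 4700 * 2.20e-08 = 0.0001034 s
tau = 0.1034 ms
Cutoff frequency: fc = 1 / (2*pi*R*C).
fc = 1 / (2*pi*0.0001034) = 1539.22 Hz

tau = 0.1034 ms, fc = 1539.22 Hz


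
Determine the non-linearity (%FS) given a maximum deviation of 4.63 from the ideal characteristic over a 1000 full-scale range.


Linearity error = (max deviation / full scale) * 100%.
Linearity = (4.63 / 1000) * 100
Linearity = 0.463 %FS

0.463 %FS


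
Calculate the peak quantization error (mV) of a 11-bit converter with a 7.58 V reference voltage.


The maximum quantization error is +/- LSB/2.
LSB = Vref / 2^n = 7.58 / 2048 = 0.00370117 V
Max error = LSB / 2 = 0.00370117 / 2 = 0.00185059 V
Max error = 1.8506 mV

1.8506 mV


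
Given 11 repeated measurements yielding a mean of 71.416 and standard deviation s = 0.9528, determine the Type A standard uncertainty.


The standard uncertainty for Type A evaluation is u = s / sqrt(n).
u = 0.9528 / sqrt(11)
u = 0.9528 / 3.3166
u = 0.2873

0.2873


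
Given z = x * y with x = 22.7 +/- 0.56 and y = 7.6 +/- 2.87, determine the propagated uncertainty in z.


For a product z = x*y, the relative uncertainty is:
uz/z = sqrt((ux/x)^2 + (uy/y)^2)
Relative uncertainties: ux/x = 0.56/22.7 = 0.02467
uy/y = 2.87/7.6 = 0.377632
z = 22.7 * 7.6 = 172.5
uz = 172.5 * sqrt(0.02467^2 + 0.377632^2) = 65.288

65.288


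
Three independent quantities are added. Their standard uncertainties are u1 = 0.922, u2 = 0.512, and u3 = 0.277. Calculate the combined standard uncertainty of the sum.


For a sum of independent quantities, uc = sqrt(u1^2 + u2^2 + u3^2).
uc = sqrt(0.922^2 + 0.512^2 + 0.277^2)
uc = sqrt(0.850084 + 0.262144 + 0.076729)
uc = 1.0904

1.0904


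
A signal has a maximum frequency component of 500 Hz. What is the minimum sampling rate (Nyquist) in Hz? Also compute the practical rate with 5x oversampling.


By Nyquist theorem, fs_min = 2 * fmax.
fs_min = 2 * 500 = 1000 Hz
Practical rate = 5 * fs_min = 5 * 1000 = 5000 Hz

fs_min = 1000 Hz, fs_practical = 5000 Hz


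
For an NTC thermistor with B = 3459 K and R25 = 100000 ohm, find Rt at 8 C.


NTC thermistor equation: Rt = R25 * exp(B * (1/T - 1/T25)).
T in Kelvin: 281.15 K, T25 = 298.15 K
1/T - 1/T25 = 1/281.15 - 1/298.15 = 0.0002028
B * (1/T - 1/T25) = 3459 * 0.0002028 = 0.7015
Rt = 100000 * exp(0.7015) = 201677.2 ohm

201677.2 ohm


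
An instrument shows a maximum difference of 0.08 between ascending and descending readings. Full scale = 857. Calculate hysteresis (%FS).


Hysteresis = (max difference / full scale) * 100%.
H = (0.08 / 857) * 100
H = 0.009 %FS

0.009 %FS


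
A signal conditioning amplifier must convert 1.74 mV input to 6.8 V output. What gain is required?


Gain = Vout / Vin (converting to same units).
G = 6.8 V / 1.74 mV
G = 6800.0 mV / 1.74 mV
G = 3908.05

3908.05


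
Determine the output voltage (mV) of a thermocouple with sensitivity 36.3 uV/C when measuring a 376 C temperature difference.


The thermocouple output V = sensitivity * dT.
V = 36.3 uV/C * 376 C
V = 13648.8 uV
V = 13.649 mV

13.649 mV


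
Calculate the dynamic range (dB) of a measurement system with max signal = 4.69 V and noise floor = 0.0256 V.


Dynamic range = 20 * log10(Vmax / Vnoise).
DR = 20 * log10(4.69 / 0.0256)
DR = 20 * log10(183.2)
DR = 45.26 dB

45.26 dB


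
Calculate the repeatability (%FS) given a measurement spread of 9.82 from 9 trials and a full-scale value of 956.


Repeatability = (spread / full scale) * 100%.
R = (9.82 / 956) * 100
R = 1.027 %FS

1.027 %FS


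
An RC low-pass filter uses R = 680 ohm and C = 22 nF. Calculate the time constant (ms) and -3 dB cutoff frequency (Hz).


Time constant: tau = R * C.
tau = 680 * 2.20e-08 = 1.496e-05 s
tau = 0.015 ms
Cutoff frequency: fc = 1 / (2*pi*R*C).
fc = 1 / (2*pi*1.496e-05) = 10638.7 Hz

tau = 0.015 ms, fc = 10638.7 Hz


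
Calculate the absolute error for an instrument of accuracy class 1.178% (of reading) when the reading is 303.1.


Absolute error = (accuracy% / 100) * reading.
Error = (1.178 / 100) * 303.1
Error = 0.01178 * 303.1
Error = 3.5705

3.5705


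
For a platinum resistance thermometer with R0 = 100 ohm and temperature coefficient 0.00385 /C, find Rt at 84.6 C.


The RTD equation: Rt = R0 * (1 + alpha * T).
Rt = 100 * (1 + 0.00385 * 84.6)
Rt = 100 * (1 + 0.32571)
Rt = 100 * 1.32571
Rt = 132.571 ohm

132.571 ohm


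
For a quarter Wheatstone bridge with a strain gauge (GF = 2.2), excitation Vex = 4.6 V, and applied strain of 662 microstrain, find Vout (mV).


Quarter bridge output: Vout = (GF * epsilon * Vex) / 4.
Vout = (2.2 * 662e-6 * 4.6) / 4
Vout = 0.00669944 / 4 V
Vout = 0.00167486 V = 1.6749 mV

1.6749 mV


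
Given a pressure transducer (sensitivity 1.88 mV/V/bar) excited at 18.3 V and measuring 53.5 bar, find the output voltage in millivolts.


Output = sensitivity * Vex * P.
Vout = 1.88 * 18.3 * 53.5
Vout = 34.404 * 53.5
Vout = 1840.61 mV

1840.61 mV


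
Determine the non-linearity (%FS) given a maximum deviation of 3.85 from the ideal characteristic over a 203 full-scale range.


Linearity error = (max deviation / full scale) * 100%.
Linearity = (3.85 / 203) * 100
Linearity = 1.897 %FS

1.897 %FS


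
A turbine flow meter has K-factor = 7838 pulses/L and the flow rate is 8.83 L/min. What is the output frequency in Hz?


Frequency = K * Q / 60 (converting L/min to L/s).
f = 7838 * 8.83 / 60
f = 69209.54 / 60
f = 1153.49 Hz

1153.49 Hz


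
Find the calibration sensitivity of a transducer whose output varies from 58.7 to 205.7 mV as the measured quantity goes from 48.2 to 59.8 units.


Sensitivity = (y2 - y1) / (x2 - x1).
S = (205.7 - 58.7) / (59.8 - 48.2)
S = 147.0 / 11.6
S = 12.6724 mV/unit

12.6724 mV/unit


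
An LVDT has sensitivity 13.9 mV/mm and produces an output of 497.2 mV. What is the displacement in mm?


Displacement = Vout / sensitivity.
d = 497.2 / 13.9
d = 35.77 mm

35.77 mm


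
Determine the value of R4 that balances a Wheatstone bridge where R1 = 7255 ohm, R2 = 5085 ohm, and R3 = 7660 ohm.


At balance: R1*R4 = R2*R3, so R4 = R2*R3/R1.
R4 = 5085 * 7660 / 7255
R4 = 38951100 / 7255
R4 = 5368.86 ohm

5368.86 ohm


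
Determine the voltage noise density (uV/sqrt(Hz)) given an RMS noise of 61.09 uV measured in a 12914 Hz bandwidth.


Noise spectral density = Vrms / sqrt(BW).
NSD = 61.09 / sqrt(12914)
NSD = 61.09 / 113.6398
NSD = 0.5376 uV/sqrt(Hz)

0.5376 uV/sqrt(Hz)


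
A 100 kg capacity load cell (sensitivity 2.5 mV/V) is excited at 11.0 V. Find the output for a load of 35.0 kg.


Vout = rated_output * Vex * (load / capacity).
Vout = 2.5 * 11.0 * (35.0 / 100)
Vout = 2.5 * 11.0 * 0.35
Vout = 9.625 mV

9.625 mV


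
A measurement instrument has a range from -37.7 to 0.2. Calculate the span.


Span = upper range - lower range.
Span = 0.2 - (-37.7)
Span = 37.9

37.9


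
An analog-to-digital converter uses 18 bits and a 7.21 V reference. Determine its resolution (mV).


The resolution (LSB) of an ADC is Vref / 2^n.
LSB = 7.21 / 2^18
LSB = 7.21 / 262144
LSB = 2.75e-05 V = 0.02750397 mV

0.02750397 mV


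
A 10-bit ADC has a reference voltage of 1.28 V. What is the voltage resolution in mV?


The resolution (LSB) of an ADC is Vref / 2^n.
LSB = 1.28 / 2^10
LSB = 1.28 / 1024
LSB = 0.00125 V = 1.25 mV

1.25 mV


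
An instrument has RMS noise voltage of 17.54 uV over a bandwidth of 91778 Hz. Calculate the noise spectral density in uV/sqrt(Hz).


Noise spectral density = Vrms / sqrt(BW).
NSD = 17.54 / sqrt(91778)
NSD = 17.54 / 302.9488
NSD = 0.0579 uV/sqrt(Hz)

0.0579 uV/sqrt(Hz)


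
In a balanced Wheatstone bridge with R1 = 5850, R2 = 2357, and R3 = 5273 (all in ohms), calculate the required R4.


At balance: R1*R4 = R2*R3, so R4 = R2*R3/R1.
R4 = 2357 * 5273 / 5850
R4 = 12428461 / 5850
R4 = 2124.52 ohm

2124.52 ohm


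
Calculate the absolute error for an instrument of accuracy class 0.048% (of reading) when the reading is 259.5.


Absolute error = (accuracy% / 100) * reading.
Error = (0.048 / 100) * 259.5
Error = 0.00048 * 259.5
Error = 0.1246

0.1246


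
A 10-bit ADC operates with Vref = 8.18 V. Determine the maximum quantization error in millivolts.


The maximum quantization error is +/- LSB/2.
LSB = Vref / 2^n = 8.18 / 1024 = 0.00798828 V
Max error = LSB / 2 = 0.00798828 / 2 = 0.00399414 V
Max error = 3.9941 mV

3.9941 mV


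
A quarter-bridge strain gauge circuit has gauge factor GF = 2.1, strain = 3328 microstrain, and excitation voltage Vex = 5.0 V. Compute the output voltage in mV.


Quarter bridge output: Vout = (GF * epsilon * Vex) / 4.
Vout = (2.1 * 3328e-6 * 5.0) / 4
Vout = 0.034944 / 4 V
Vout = 0.008736 V = 8.736 mV

8.736 mV


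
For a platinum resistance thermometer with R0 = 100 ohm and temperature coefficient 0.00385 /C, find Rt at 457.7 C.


The RTD equation: Rt = R0 * (1 + alpha * T).
Rt = 100 * (1 + 0.00385 * 457.7)
Rt = 100 * (1 + 1.762145)
Rt = 100 * 2.762145
Rt = 276.215 ohm

276.215 ohm


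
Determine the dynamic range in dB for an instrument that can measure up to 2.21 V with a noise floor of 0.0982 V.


Dynamic range = 20 * log10(Vmax / Vnoise).
DR = 20 * log10(2.21 / 0.0982)
DR = 20 * log10(22.51)
DR = 27.05 dB

27.05 dB


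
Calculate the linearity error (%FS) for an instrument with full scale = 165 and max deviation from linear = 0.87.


Linearity error = (max deviation / full scale) * 100%.
Linearity = (0.87 / 165) * 100
Linearity = 0.527 %FS

0.527 %FS


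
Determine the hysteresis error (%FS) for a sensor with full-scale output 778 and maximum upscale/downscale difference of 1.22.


Hysteresis = (max difference / full scale) * 100%.
H = (1.22 / 778) * 100
H = 0.157 %FS

0.157 %FS


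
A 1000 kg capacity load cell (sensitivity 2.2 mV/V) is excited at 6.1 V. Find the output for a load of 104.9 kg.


Vout = rated_output * Vex * (load / capacity).
Vout = 2.2 * 6.1 * (104.9 / 1000)
Vout = 2.2 * 6.1 * 0.1049
Vout = 1.408 mV

1.408 mV


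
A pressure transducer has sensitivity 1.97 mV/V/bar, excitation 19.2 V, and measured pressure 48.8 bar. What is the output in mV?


Output = sensitivity * Vex * P.
Vout = 1.97 * 19.2 * 48.8
Vout = 37.824 * 48.8
Vout = 1845.81 mV

1845.81 mV


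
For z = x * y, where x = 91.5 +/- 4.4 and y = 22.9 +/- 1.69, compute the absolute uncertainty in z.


For a product z = x*y, the relative uncertainty is:
uz/z = sqrt((ux/x)^2 + (uy/y)^2)
Relative uncertainties: ux/x = 4.4/91.5 = 0.048087
uy/y = 1.69/22.9 = 0.073799
z = 91.5 * 22.9 = 2095.3
uz = 2095.3 * sqrt(0.048087^2 + 0.073799^2) = 184.566

184.566


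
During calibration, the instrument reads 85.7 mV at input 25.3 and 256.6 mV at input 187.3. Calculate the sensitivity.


Sensitivity = (y2 - y1) / (x2 - x1).
S = (256.6 - 85.7) / (187.3 - 25.3)
S = 170.9 / 162.0
S = 1.0549 mV/unit

1.0549 mV/unit


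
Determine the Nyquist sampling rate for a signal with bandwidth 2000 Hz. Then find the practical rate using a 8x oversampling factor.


By Nyquist theorem, fs_min = 2 * fmax.
fs_min = 2 * 2000 = 4000 Hz
Practical rate = 8 * fs_min = 8 * 4000 = 32000 Hz

fs_min = 4000 Hz, fs_practical = 32000 Hz


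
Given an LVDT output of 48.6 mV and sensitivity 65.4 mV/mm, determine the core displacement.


Displacement = Vout / sensitivity.
d = 48.6 / 65.4
d = 0.743 mm

0.743 mm


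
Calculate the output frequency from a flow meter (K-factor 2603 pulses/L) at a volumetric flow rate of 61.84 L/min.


Frequency = K * Q / 60 (converting L/min to L/s).
f = 2603 * 61.84 / 60
f = 160969.52 / 60
f = 2682.83 Hz

2682.83 Hz


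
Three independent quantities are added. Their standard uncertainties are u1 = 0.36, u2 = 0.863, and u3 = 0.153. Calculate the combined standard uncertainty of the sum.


For a sum of independent quantities, uc = sqrt(u1^2 + u2^2 + u3^2).
uc = sqrt(0.36^2 + 0.863^2 + 0.153^2)
uc = sqrt(0.1296 + 0.744769 + 0.023409)
uc = 0.9475

0.9475


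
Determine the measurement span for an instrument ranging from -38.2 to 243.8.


Span = upper range - lower range.
Span = 243.8 - (-38.2)
Span = 282.0

282.0


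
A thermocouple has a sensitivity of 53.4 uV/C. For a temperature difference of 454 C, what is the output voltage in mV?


The thermocouple output V = sensitivity * dT.
V = 53.4 uV/C * 454 C
V = 24243.6 uV
V = 24.244 mV

24.244 mV


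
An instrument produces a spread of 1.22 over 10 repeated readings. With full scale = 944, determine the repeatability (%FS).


Repeatability = (spread / full scale) * 100%.
R = (1.22 / 944) * 100
R = 0.129 %FS

0.129 %FS


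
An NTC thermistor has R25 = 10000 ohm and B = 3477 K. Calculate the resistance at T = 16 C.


NTC thermistor equation: Rt = R25 * exp(B * (1/T - 1/T25)).
T in Kelvin: 289.15 K, T25 = 298.15 K
1/T - 1/T25 = 1/289.15 - 1/298.15 = 0.0001044
B * (1/T - 1/T25) = 3477 * 0.0001044 = 0.363
Rt = 10000 * exp(0.363) = 14376.1 ohm

14376.1 ohm


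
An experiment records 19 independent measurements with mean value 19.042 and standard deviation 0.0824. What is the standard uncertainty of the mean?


The standard uncertainty for Type A evaluation is u = s / sqrt(n).
u = 0.0824 / sqrt(19)
u = 0.0824 / 4.3589
u = 0.0189

0.0189


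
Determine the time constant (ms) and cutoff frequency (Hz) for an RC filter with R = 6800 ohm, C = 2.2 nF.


Time constant: tau = R * C.
tau = 6800 * 2.20e-09 = 1.496e-05 s
tau = 0.015 ms
Cutoff frequency: fc = 1 / (2*pi*R*C).
fc = 1 / (2*pi*1.496e-05) = 10638.7 Hz

tau = 0.015 ms, fc = 10638.7 Hz


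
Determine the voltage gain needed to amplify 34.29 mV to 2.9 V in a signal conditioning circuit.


Gain = Vout / Vin (converting to same units).
G = 2.9 V / 34.29 mV
G = 2900.0 mV / 34.29 mV
G = 84.57

84.57


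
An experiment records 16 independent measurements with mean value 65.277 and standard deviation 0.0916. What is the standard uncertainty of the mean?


The standard uncertainty for Type A evaluation is u = s / sqrt(n).
u = 0.0916 / sqrt(16)
u = 0.0916 / 4.0
u = 0.0229

0.0229


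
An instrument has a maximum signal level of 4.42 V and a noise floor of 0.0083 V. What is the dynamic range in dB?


Dynamic range = 20 * log10(Vmax / Vnoise).
DR = 20 * log10(4.42 / 0.0083)
DR = 20 * log10(532.53)
DR = 54.53 dB

54.53 dB


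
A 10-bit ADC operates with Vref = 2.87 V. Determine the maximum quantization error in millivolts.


The maximum quantization error is +/- LSB/2.
LSB = Vref / 2^n = 2.87 / 1024 = 0.00280273 V
Max error = LSB / 2 = 0.00280273 / 2 = 0.00140137 V
Max error = 1.4014 mV

1.4014 mV
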